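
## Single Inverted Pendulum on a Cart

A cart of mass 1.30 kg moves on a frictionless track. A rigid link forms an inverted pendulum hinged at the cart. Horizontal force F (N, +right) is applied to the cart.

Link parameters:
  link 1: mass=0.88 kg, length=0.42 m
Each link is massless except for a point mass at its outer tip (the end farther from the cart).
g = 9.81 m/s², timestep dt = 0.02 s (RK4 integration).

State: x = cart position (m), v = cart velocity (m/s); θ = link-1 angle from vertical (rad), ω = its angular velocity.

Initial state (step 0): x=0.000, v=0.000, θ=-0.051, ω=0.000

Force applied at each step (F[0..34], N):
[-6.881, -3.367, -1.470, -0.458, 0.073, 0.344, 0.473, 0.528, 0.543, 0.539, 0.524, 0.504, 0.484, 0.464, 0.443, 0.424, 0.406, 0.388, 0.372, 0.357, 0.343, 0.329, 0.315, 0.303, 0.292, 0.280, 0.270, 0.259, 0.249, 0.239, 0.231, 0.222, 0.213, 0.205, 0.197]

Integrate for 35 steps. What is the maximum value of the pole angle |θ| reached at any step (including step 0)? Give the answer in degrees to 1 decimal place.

Answer: 2.9°

Derivation:
apply F[0]=-6.881 → step 1: x=-0.001, v=-0.099, θ=-0.049, ω=0.212
apply F[1]=-3.367 → step 2: x=-0.003, v=-0.145, θ=-0.044, ω=0.299
apply F[2]=-1.470 → step 3: x=-0.006, v=-0.162, θ=-0.038, ω=0.321
apply F[3]=-0.458 → step 4: x=-0.010, v=-0.164, θ=-0.031, ω=0.311
apply F[4]=+0.073 → step 5: x=-0.013, v=-0.159, θ=-0.025, ω=0.286
apply F[5]=+0.344 → step 6: x=-0.016, v=-0.151, θ=-0.020, ω=0.255
apply F[6]=+0.473 → step 7: x=-0.019, v=-0.142, θ=-0.015, ω=0.224
apply F[7]=+0.528 → step 8: x=-0.022, v=-0.132, θ=-0.011, ω=0.195
apply F[8]=+0.543 → step 9: x=-0.024, v=-0.122, θ=-0.007, ω=0.168
apply F[9]=+0.539 → step 10: x=-0.027, v=-0.113, θ=-0.004, ω=0.144
apply F[10]=+0.524 → step 11: x=-0.029, v=-0.105, θ=-0.002, ω=0.122
apply F[11]=+0.504 → step 12: x=-0.031, v=-0.097, θ=0.001, ω=0.104
apply F[12]=+0.484 → step 13: x=-0.033, v=-0.090, θ=0.003, ω=0.087
apply F[13]=+0.464 → step 14: x=-0.034, v=-0.083, θ=0.004, ω=0.073
apply F[14]=+0.443 → step 15: x=-0.036, v=-0.077, θ=0.006, ω=0.060
apply F[15]=+0.424 → step 16: x=-0.038, v=-0.071, θ=0.007, ω=0.050
apply F[16]=+0.406 → step 17: x=-0.039, v=-0.066, θ=0.008, ω=0.040
apply F[17]=+0.388 → step 18: x=-0.040, v=-0.061, θ=0.008, ω=0.032
apply F[18]=+0.372 → step 19: x=-0.041, v=-0.056, θ=0.009, ω=0.025
apply F[19]=+0.357 → step 20: x=-0.042, v=-0.052, θ=0.009, ω=0.019
apply F[20]=+0.343 → step 21: x=-0.043, v=-0.048, θ=0.010, ω=0.014
apply F[21]=+0.329 → step 22: x=-0.044, v=-0.044, θ=0.010, ω=0.010
apply F[22]=+0.315 → step 23: x=-0.045, v=-0.041, θ=0.010, ω=0.006
apply F[23]=+0.303 → step 24: x=-0.046, v=-0.037, θ=0.010, ω=0.003
apply F[24]=+0.292 → step 25: x=-0.047, v=-0.034, θ=0.010, ω=0.000
apply F[25]=+0.280 → step 26: x=-0.047, v=-0.031, θ=0.010, ω=-0.002
apply F[26]=+0.270 → step 27: x=-0.048, v=-0.028, θ=0.010, ω=-0.004
apply F[27]=+0.259 → step 28: x=-0.048, v=-0.026, θ=0.010, ω=-0.006
apply F[28]=+0.249 → step 29: x=-0.049, v=-0.023, θ=0.010, ω=-0.007
apply F[29]=+0.239 → step 30: x=-0.049, v=-0.021, θ=0.010, ω=-0.008
apply F[30]=+0.231 → step 31: x=-0.050, v=-0.019, θ=0.009, ω=-0.009
apply F[31]=+0.222 → step 32: x=-0.050, v=-0.016, θ=0.009, ω=-0.010
apply F[32]=+0.213 → step 33: x=-0.050, v=-0.014, θ=0.009, ω=-0.011
apply F[33]=+0.205 → step 34: x=-0.051, v=-0.012, θ=0.009, ω=-0.011
apply F[34]=+0.197 → step 35: x=-0.051, v=-0.011, θ=0.009, ω=-0.012
Max |angle| over trajectory = 0.051 rad = 2.9°.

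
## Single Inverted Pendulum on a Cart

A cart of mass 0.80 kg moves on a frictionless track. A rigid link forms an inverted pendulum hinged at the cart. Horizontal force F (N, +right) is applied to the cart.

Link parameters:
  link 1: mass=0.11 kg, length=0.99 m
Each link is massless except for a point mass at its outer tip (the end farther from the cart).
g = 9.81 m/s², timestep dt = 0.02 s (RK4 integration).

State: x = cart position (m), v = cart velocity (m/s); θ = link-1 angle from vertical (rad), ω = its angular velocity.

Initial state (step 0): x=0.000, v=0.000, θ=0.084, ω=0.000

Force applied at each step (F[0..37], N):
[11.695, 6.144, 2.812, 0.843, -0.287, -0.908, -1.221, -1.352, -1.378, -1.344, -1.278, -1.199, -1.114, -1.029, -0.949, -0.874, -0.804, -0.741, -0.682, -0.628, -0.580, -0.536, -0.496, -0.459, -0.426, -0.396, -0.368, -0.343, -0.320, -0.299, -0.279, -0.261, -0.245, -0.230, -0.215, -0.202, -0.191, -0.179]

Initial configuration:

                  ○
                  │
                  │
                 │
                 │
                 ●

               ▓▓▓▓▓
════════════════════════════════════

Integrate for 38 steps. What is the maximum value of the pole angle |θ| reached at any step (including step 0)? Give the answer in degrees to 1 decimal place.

apply F[0]=+11.695 → step 1: x=0.003, v=0.290, θ=0.081, ω=-0.275
apply F[1]=+6.144 → step 2: x=0.010, v=0.441, θ=0.074, ω=-0.412
apply F[2]=+2.812 → step 3: x=0.020, v=0.510, θ=0.066, ω=-0.467
apply F[3]=+0.843 → step 4: x=0.030, v=0.529, θ=0.056, ω=-0.475
apply F[4]=-0.287 → step 5: x=0.041, v=0.521, θ=0.047, ω=-0.456
apply F[5]=-0.908 → step 6: x=0.051, v=0.497, θ=0.038, ω=-0.424
apply F[6]=-1.221 → step 7: x=0.060, v=0.465, θ=0.030, ω=-0.385
apply F[7]=-1.352 → step 8: x=0.069, v=0.431, θ=0.023, ω=-0.345
apply F[8]=-1.378 → step 9: x=0.078, v=0.396, θ=0.016, ω=-0.306
apply F[9]=-1.344 → step 10: x=0.085, v=0.362, θ=0.010, ω=-0.269
apply F[10]=-1.278 → step 11: x=0.092, v=0.330, θ=0.005, ω=-0.235
apply F[11]=-1.199 → step 12: x=0.098, v=0.300, θ=0.001, ω=-0.204
apply F[12]=-1.114 → step 13: x=0.104, v=0.272, θ=-0.003, ω=-0.176
apply F[13]=-1.029 → step 14: x=0.109, v=0.246, θ=-0.006, ω=-0.151
apply F[14]=-0.949 → step 15: x=0.114, v=0.223, θ=-0.009, ω=-0.129
apply F[15]=-0.874 → step 16: x=0.118, v=0.201, θ=-0.011, ω=-0.109
apply F[16]=-0.804 → step 17: x=0.122, v=0.181, θ=-0.013, ω=-0.092
apply F[17]=-0.741 → step 18: x=0.126, v=0.163, θ=-0.015, ω=-0.076
apply F[18]=-0.682 → step 19: x=0.129, v=0.147, θ=-0.016, ω=-0.063
apply F[19]=-0.628 → step 20: x=0.131, v=0.131, θ=-0.018, ω=-0.051
apply F[20]=-0.580 → step 21: x=0.134, v=0.117, θ=-0.018, ω=-0.040
apply F[21]=-0.536 → step 22: x=0.136, v=0.105, θ=-0.019, ω=-0.031
apply F[22]=-0.496 → step 23: x=0.138, v=0.093, θ=-0.020, ω=-0.022
apply F[23]=-0.459 → step 24: x=0.140, v=0.082, θ=-0.020, ω=-0.015
apply F[24]=-0.426 → step 25: x=0.141, v=0.072, θ=-0.020, ω=-0.009
apply F[25]=-0.396 → step 26: x=0.143, v=0.062, θ=-0.020, ω=-0.004
apply F[26]=-0.368 → step 27: x=0.144, v=0.054, θ=-0.020, ω=0.001
apply F[27]=-0.343 → step 28: x=0.145, v=0.046, θ=-0.020, ω=0.005
apply F[28]=-0.320 → step 29: x=0.146, v=0.038, θ=-0.020, ω=0.009
apply F[29]=-0.299 → step 30: x=0.146, v=0.031, θ=-0.020, ω=0.012
apply F[30]=-0.279 → step 31: x=0.147, v=0.025, θ=-0.020, ω=0.014
apply F[31]=-0.261 → step 32: x=0.147, v=0.019, θ=-0.019, ω=0.016
apply F[32]=-0.245 → step 33: x=0.148, v=0.013, θ=-0.019, ω=0.018
apply F[33]=-0.230 → step 34: x=0.148, v=0.008, θ=-0.019, ω=0.020
apply F[34]=-0.215 → step 35: x=0.148, v=0.003, θ=-0.018, ω=0.021
apply F[35]=-0.202 → step 36: x=0.148, v=-0.001, θ=-0.018, ω=0.022
apply F[36]=-0.191 → step 37: x=0.148, v=-0.006, θ=-0.017, ω=0.023
apply F[37]=-0.179 → step 38: x=0.148, v=-0.010, θ=-0.017, ω=0.023
Max |angle| over trajectory = 0.084 rad = 4.8°.

Answer: 4.8°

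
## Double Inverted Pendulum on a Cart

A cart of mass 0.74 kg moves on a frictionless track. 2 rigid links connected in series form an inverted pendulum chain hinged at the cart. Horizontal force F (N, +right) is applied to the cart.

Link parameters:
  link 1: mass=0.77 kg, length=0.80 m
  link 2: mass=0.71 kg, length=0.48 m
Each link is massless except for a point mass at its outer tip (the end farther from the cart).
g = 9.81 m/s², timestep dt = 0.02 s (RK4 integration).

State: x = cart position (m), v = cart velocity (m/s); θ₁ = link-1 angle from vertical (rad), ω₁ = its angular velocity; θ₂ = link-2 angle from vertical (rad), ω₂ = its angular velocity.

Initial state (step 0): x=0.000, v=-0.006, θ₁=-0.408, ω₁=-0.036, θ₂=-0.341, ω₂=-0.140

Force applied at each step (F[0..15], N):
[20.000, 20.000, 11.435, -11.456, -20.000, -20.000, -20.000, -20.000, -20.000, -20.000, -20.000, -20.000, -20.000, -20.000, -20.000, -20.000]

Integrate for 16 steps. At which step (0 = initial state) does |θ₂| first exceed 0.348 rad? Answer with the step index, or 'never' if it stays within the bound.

apply F[0]=+20.000 → step 1: x=0.005, v=0.511, θ₁=-0.416, ω₁=-0.724, θ₂=-0.344, ω₂=-0.148
apply F[1]=+20.000 → step 2: x=0.020, v=1.013, θ₁=-0.437, ω₁=-1.393, θ₂=-0.347, ω₂=-0.163
apply F[2]=+11.435 → step 3: x=0.044, v=1.321, θ₁=-0.469, ω₁=-1.846, θ₂=-0.350, ω₂=-0.164
apply F[3]=-11.456 → step 4: x=0.069, v=1.182, θ₁=-0.506, ω₁=-1.835, θ₂=-0.353, ω₂=-0.065
apply F[4]=-20.000 → step 5: x=0.089, v=0.897, θ₁=-0.541, ω₁=-1.699, θ₂=-0.352, ω₂=0.109
apply F[5]=-20.000 → step 6: x=0.105, v=0.627, θ₁=-0.574, ω₁=-1.602, θ₂=-0.348, ω₂=0.320
apply F[6]=-20.000 → step 7: x=0.115, v=0.368, θ₁=-0.606, ω₁=-1.538, θ₂=-0.339, ω₂=0.567
apply F[7]=-20.000 → step 8: x=0.119, v=0.116, θ₁=-0.636, ω₁=-1.502, θ₂=-0.325, ω₂=0.850
apply F[8]=-20.000 → step 9: x=0.119, v=-0.131, θ₁=-0.666, ω₁=-1.489, θ₂=-0.305, ω₂=1.168
apply F[9]=-20.000 → step 10: x=0.114, v=-0.378, θ₁=-0.696, ω₁=-1.494, θ₂=-0.278, ω₂=1.522
apply F[10]=-20.000 → step 11: x=0.104, v=-0.627, θ₁=-0.726, ω₁=-1.512, θ₂=-0.244, ω₂=1.911
apply F[11]=-20.000 → step 12: x=0.089, v=-0.880, θ₁=-0.756, ω₁=-1.536, θ₂=-0.201, ω₂=2.332
apply F[12]=-20.000 → step 13: x=0.069, v=-1.141, θ₁=-0.787, ω₁=-1.560, θ₂=-0.150, ω₂=2.783
apply F[13]=-20.000 → step 14: x=0.043, v=-1.410, θ₁=-0.818, ω₁=-1.575, θ₂=-0.090, ω₂=3.259
apply F[14]=-20.000 → step 15: x=0.013, v=-1.688, θ₁=-0.850, ω₁=-1.576, θ₂=-0.020, ω₂=3.756
apply F[15]=-20.000 → step 16: x=-0.024, v=-1.974, θ₁=-0.881, ω₁=-1.553, θ₂=0.060, ω₂=4.273
|θ₂| = 0.350 > 0.348 first at step 3.

Answer: 3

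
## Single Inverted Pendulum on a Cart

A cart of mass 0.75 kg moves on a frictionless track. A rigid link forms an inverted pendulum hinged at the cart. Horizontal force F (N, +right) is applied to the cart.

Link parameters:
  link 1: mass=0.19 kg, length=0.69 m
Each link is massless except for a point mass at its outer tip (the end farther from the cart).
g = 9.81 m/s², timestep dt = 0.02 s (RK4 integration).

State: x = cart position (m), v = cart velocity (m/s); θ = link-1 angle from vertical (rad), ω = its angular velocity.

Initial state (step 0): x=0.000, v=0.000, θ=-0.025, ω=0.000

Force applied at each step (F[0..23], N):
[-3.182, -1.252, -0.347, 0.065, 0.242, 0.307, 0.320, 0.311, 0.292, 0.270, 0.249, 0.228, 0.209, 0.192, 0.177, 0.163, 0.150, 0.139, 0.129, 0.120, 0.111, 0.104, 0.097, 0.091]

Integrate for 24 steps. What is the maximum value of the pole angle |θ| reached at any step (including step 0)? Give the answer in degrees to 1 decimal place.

apply F[0]=-3.182 → step 1: x=-0.001, v=-0.084, θ=-0.024, ω=0.114
apply F[1]=-1.252 → step 2: x=-0.003, v=-0.116, θ=-0.021, ω=0.154
apply F[2]=-0.347 → step 3: x=-0.005, v=-0.124, θ=-0.018, ω=0.161
apply F[3]=+0.065 → step 4: x=-0.008, v=-0.122, θ=-0.015, ω=0.153
apply F[4]=+0.242 → step 5: x=-0.010, v=-0.114, θ=-0.012, ω=0.138
apply F[5]=+0.307 → step 6: x=-0.012, v=-0.106, θ=-0.009, ω=0.123
apply F[6]=+0.320 → step 7: x=-0.014, v=-0.097, θ=-0.007, ω=0.107
apply F[7]=+0.311 → step 8: x=-0.016, v=-0.088, θ=-0.005, ω=0.093
apply F[8]=+0.292 → step 9: x=-0.018, v=-0.080, θ=-0.003, ω=0.081
apply F[9]=+0.270 → step 10: x=-0.019, v=-0.073, θ=-0.002, ω=0.069
apply F[10]=+0.249 → step 11: x=-0.021, v=-0.066, θ=-0.001, ω=0.059
apply F[11]=+0.228 → step 12: x=-0.022, v=-0.060, θ=0.001, ω=0.050
apply F[12]=+0.209 → step 13: x=-0.023, v=-0.055, θ=0.001, ω=0.043
apply F[13]=+0.192 → step 14: x=-0.024, v=-0.050, θ=0.002, ω=0.036
apply F[14]=+0.177 → step 15: x=-0.025, v=-0.045, θ=0.003, ω=0.030
apply F[15]=+0.163 → step 16: x=-0.026, v=-0.041, θ=0.003, ω=0.025
apply F[16]=+0.150 → step 17: x=-0.027, v=-0.037, θ=0.004, ω=0.020
apply F[17]=+0.139 → step 18: x=-0.027, v=-0.033, θ=0.004, ω=0.016
apply F[18]=+0.129 → step 19: x=-0.028, v=-0.030, θ=0.005, ω=0.013
apply F[19]=+0.120 → step 20: x=-0.029, v=-0.027, θ=0.005, ω=0.010
apply F[20]=+0.111 → step 21: x=-0.029, v=-0.025, θ=0.005, ω=0.007
apply F[21]=+0.104 → step 22: x=-0.030, v=-0.022, θ=0.005, ω=0.005
apply F[22]=+0.097 → step 23: x=-0.030, v=-0.020, θ=0.005, ω=0.003
apply F[23]=+0.091 → step 24: x=-0.030, v=-0.018, θ=0.005, ω=0.002
Max |angle| over trajectory = 0.025 rad = 1.4°.

Answer: 1.4°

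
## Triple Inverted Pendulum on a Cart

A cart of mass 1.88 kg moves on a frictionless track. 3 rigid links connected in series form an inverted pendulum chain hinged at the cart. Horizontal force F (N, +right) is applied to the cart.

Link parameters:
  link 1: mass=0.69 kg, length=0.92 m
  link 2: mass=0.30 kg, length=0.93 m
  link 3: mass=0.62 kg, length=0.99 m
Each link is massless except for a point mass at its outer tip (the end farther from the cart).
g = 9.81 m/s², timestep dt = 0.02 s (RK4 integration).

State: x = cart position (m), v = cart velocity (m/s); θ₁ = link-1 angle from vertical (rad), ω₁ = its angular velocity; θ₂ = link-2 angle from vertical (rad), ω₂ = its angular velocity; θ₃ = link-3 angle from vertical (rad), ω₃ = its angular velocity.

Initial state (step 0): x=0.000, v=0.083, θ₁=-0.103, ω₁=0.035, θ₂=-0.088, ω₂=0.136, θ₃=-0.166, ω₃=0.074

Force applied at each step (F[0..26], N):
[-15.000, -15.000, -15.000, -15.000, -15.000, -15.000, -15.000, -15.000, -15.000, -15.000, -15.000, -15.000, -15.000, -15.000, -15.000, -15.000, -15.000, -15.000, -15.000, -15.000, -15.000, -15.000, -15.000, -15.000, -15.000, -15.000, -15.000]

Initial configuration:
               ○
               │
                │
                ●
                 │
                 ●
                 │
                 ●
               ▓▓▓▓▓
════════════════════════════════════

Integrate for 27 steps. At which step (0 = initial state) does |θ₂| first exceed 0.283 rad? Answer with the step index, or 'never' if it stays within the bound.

Answer: never

Derivation:
apply F[0]=-15.000 → step 1: x=0.000, v=-0.058, θ₁=-0.101, ω₁=0.161, θ₂=-0.085, ω₂=0.180, θ₃=-0.165, ω₃=0.024
apply F[1]=-15.000 → step 2: x=-0.002, v=-0.201, θ₁=-0.097, ω₁=0.289, θ₂=-0.081, ω₂=0.226, θ₃=-0.165, ω₃=-0.028
apply F[2]=-15.000 → step 3: x=-0.008, v=-0.344, θ₁=-0.089, ω₁=0.420, θ₂=-0.076, ω₂=0.272, θ₃=-0.166, ω₃=-0.083
apply F[3]=-15.000 → step 4: x=-0.016, v=-0.489, θ₁=-0.080, ω₁=0.556, θ₂=-0.070, ω₂=0.319, θ₃=-0.168, ω₃=-0.140
apply F[4]=-15.000 → step 5: x=-0.027, v=-0.636, θ₁=-0.067, ω₁=0.698, θ₂=-0.063, ω₂=0.367, θ₃=-0.172, ω₃=-0.202
apply F[5]=-15.000 → step 6: x=-0.042, v=-0.786, θ₁=-0.052, ω₁=0.848, θ₂=-0.055, ω₂=0.414, θ₃=-0.177, ω₃=-0.268
apply F[6]=-15.000 → step 7: x=-0.059, v=-0.939, θ₁=-0.033, ω₁=1.007, θ₂=-0.046, ω₂=0.459, θ₃=-0.183, ω₃=-0.337
apply F[7]=-15.000 → step 8: x=-0.079, v=-1.095, θ₁=-0.011, ω₁=1.176, θ₂=-0.037, ω₂=0.503, θ₃=-0.190, ω₃=-0.411
apply F[8]=-15.000 → step 9: x=-0.103, v=-1.255, θ₁=0.014, ω₁=1.357, θ₂=-0.026, ω₂=0.543, θ₃=-0.199, ω₃=-0.486
apply F[9]=-15.000 → step 10: x=-0.129, v=-1.418, θ₁=0.043, ω₁=1.550, θ₂=-0.015, ω₂=0.578, θ₃=-0.209, ω₃=-0.561
apply F[10]=-15.000 → step 11: x=-0.159, v=-1.584, θ₁=0.076, ω₁=1.753, θ₂=-0.003, ω₂=0.606, θ₃=-0.221, ω₃=-0.633
apply F[11]=-15.000 → step 12: x=-0.193, v=-1.751, θ₁=0.113, ω₁=1.967, θ₂=0.009, ω₂=0.627, θ₃=-0.235, ω₃=-0.698
apply F[12]=-15.000 → step 13: x=-0.229, v=-1.920, θ₁=0.155, ω₁=2.188, θ₂=0.022, ω₂=0.639, θ₃=-0.249, ω₃=-0.751
apply F[13]=-15.000 → step 14: x=-0.270, v=-2.087, θ₁=0.201, ω₁=2.414, θ₂=0.035, ω₂=0.642, θ₃=-0.265, ω₃=-0.787
apply F[14]=-15.000 → step 15: x=-0.313, v=-2.251, θ₁=0.251, ω₁=2.640, θ₂=0.047, ω₂=0.639, θ₃=-0.281, ω₃=-0.803
apply F[15]=-15.000 → step 16: x=-0.360, v=-2.411, θ₁=0.306, ω₁=2.862, θ₂=0.060, ω₂=0.632, θ₃=-0.297, ω₃=-0.795
apply F[16]=-15.000 → step 17: x=-0.409, v=-2.562, θ₁=0.366, ω₁=3.076, θ₂=0.073, ω₂=0.625, θ₃=-0.312, ω₃=-0.761
apply F[17]=-15.000 → step 18: x=-0.462, v=-2.704, θ₁=0.429, ω₁=3.279, θ₂=0.085, ω₂=0.624, θ₃=-0.327, ω₃=-0.702
apply F[18]=-15.000 → step 19: x=-0.517, v=-2.835, θ₁=0.497, ω₁=3.467, θ₂=0.098, ω₂=0.635, θ₃=-0.340, ω₃=-0.620
apply F[19]=-15.000 → step 20: x=-0.575, v=-2.955, θ₁=0.568, ω₁=3.641, θ₂=0.111, ω₂=0.663, θ₃=-0.352, ω₃=-0.516
apply F[20]=-15.000 → step 21: x=-0.635, v=-3.061, θ₁=0.642, ω₁=3.799, θ₂=0.124, ω₂=0.713, θ₃=-0.361, ω₃=-0.396
apply F[21]=-15.000 → step 22: x=-0.698, v=-3.154, θ₁=0.720, ω₁=3.944, θ₂=0.139, ω₂=0.788, θ₃=-0.367, ω₃=-0.261
apply F[22]=-15.000 → step 23: x=-0.762, v=-3.235, θ₁=0.800, ω₁=4.075, θ₂=0.156, ω₂=0.891, θ₃=-0.371, ω₃=-0.116
apply F[23]=-15.000 → step 24: x=-0.827, v=-3.303, θ₁=0.883, ω₁=4.195, θ₂=0.175, ω₂=1.022, θ₃=-0.372, ω₃=0.038
apply F[24]=-15.000 → step 25: x=-0.894, v=-3.358, θ₁=0.968, ω₁=4.306, θ₂=0.197, ω₂=1.181, θ₃=-0.370, ω₃=0.198
apply F[25]=-15.000 → step 26: x=-0.961, v=-3.402, θ₁=1.055, ω₁=4.409, θ₂=0.223, ω₂=1.369, θ₃=-0.364, ω₃=0.365
apply F[26]=-15.000 → step 27: x=-1.030, v=-3.433, θ₁=1.144, ω₁=4.505, θ₂=0.252, ω₂=1.584, θ₃=-0.355, ω₃=0.538
max |θ₂| = 0.252 ≤ 0.283 over all 28 states.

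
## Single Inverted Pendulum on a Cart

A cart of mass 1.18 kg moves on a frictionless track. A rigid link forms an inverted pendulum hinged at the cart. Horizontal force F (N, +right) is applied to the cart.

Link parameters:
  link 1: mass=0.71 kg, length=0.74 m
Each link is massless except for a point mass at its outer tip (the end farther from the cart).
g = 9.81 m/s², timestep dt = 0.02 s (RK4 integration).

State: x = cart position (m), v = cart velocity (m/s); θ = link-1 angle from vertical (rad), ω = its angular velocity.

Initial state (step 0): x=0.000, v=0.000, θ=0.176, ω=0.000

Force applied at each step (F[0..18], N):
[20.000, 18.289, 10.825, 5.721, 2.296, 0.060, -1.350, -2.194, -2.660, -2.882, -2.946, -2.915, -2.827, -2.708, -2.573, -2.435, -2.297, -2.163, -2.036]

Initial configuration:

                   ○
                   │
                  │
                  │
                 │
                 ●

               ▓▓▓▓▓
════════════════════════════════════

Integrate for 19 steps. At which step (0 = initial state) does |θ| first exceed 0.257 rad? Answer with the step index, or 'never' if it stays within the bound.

apply F[0]=+20.000 → step 1: x=0.003, v=0.313, θ=0.172, ω=-0.371
apply F[1]=+18.289 → step 2: x=0.012, v=0.599, θ=0.162, ω=-0.708
apply F[2]=+10.825 → step 3: x=0.026, v=0.764, θ=0.146, ω=-0.886
apply F[3]=+5.721 → step 4: x=0.042, v=0.845, θ=0.127, ω=-0.959
apply F[4]=+2.296 → step 5: x=0.059, v=0.871, θ=0.108, ω=-0.963
apply F[5]=+0.060 → step 6: x=0.076, v=0.861, θ=0.089, ω=-0.924
apply F[6]=-1.350 → step 7: x=0.093, v=0.829, θ=0.071, ω=-0.860
apply F[7]=-2.194 → step 8: x=0.109, v=0.785, θ=0.055, ω=-0.784
apply F[8]=-2.660 → step 9: x=0.125, v=0.735, θ=0.040, ω=-0.703
apply F[9]=-2.882 → step 10: x=0.139, v=0.682, θ=0.027, ω=-0.623
apply F[10]=-2.946 → step 11: x=0.152, v=0.630, θ=0.015, ω=-0.547
apply F[11]=-2.915 → step 12: x=0.164, v=0.579, θ=0.005, ω=-0.476
apply F[12]=-2.827 → step 13: x=0.175, v=0.531, θ=-0.004, ω=-0.411
apply F[13]=-2.708 → step 14: x=0.185, v=0.486, θ=-0.012, ω=-0.353
apply F[14]=-2.573 → step 15: x=0.195, v=0.445, θ=-0.018, ω=-0.300
apply F[15]=-2.435 → step 16: x=0.203, v=0.406, θ=-0.024, ω=-0.253
apply F[16]=-2.297 → step 17: x=0.211, v=0.370, θ=-0.028, ω=-0.212
apply F[17]=-2.163 → step 18: x=0.218, v=0.337, θ=-0.032, ω=-0.175
apply F[18]=-2.036 → step 19: x=0.224, v=0.306, θ=-0.035, ω=-0.143
max |θ| = 0.176 ≤ 0.257 over all 20 states.

Answer: never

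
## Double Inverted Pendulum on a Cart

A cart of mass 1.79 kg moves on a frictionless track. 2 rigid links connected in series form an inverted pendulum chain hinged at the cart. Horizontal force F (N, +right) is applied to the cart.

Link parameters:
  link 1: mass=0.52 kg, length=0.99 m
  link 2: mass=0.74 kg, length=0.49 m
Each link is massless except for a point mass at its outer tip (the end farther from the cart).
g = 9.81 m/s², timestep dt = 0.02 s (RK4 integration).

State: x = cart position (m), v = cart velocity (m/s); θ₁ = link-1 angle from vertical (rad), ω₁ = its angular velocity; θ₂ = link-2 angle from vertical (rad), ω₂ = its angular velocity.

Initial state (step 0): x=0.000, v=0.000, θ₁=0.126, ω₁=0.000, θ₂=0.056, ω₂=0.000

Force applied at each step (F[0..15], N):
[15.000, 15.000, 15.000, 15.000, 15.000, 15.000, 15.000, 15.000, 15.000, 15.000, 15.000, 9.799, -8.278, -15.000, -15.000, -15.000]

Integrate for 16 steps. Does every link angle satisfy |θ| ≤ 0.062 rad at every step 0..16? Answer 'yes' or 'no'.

apply F[0]=+15.000 → step 1: x=0.001, v=0.149, θ₁=0.125, ω₁=-0.103, θ₂=0.055, ω₂=-0.073
apply F[1]=+15.000 → step 2: x=0.006, v=0.298, θ₁=0.122, ω₁=-0.207, θ₂=0.053, ω₂=-0.145
apply F[2]=+15.000 → step 3: x=0.013, v=0.448, θ₁=0.117, ω₁=-0.314, θ₂=0.049, ω₂=-0.216
apply F[3]=+15.000 → step 4: x=0.024, v=0.599, θ₁=0.109, ω₁=-0.423, θ₂=0.044, ω₂=-0.284
apply F[4]=+15.000 → step 5: x=0.037, v=0.752, θ₁=0.100, ω₁=-0.537, θ₂=0.038, ω₂=-0.348
apply F[5]=+15.000 → step 6: x=0.054, v=0.906, θ₁=0.088, ω₁=-0.657, θ₂=0.031, ω₂=-0.407
apply F[6]=+15.000 → step 7: x=0.074, v=1.063, θ₁=0.073, ω₁=-0.783, θ₂=0.022, ω₂=-0.460
apply F[7]=+15.000 → step 8: x=0.097, v=1.222, θ₁=0.056, ω₁=-0.918, θ₂=0.012, ω₂=-0.505
apply F[8]=+15.000 → step 9: x=0.123, v=1.383, θ₁=0.037, ω₁=-1.061, θ₂=0.002, ω₂=-0.540
apply F[9]=+15.000 → step 10: x=0.152, v=1.548, θ₁=0.014, ω₁=-1.215, θ₂=-0.009, ω₂=-0.565
apply F[10]=+15.000 → step 11: x=0.184, v=1.715, θ₁=-0.012, ω₁=-1.380, θ₂=-0.021, ω₂=-0.578
apply F[11]=+9.799 → step 12: x=0.220, v=1.827, θ₁=-0.041, ω₁=-1.498, θ₂=-0.032, ω₂=-0.579
apply F[12]=-8.278 → step 13: x=0.256, v=1.741, θ₁=-0.070, ω₁=-1.426, θ₂=-0.044, ω₂=-0.565
apply F[13]=-15.000 → step 14: x=0.289, v=1.583, θ₁=-0.097, ω₁=-1.293, θ₂=-0.055, ω₂=-0.536
apply F[14]=-15.000 → step 15: x=0.319, v=1.430, θ₁=-0.122, ω₁=-1.173, θ₂=-0.065, ω₂=-0.492
apply F[15]=-15.000 → step 16: x=0.346, v=1.280, θ₁=-0.144, ω₁=-1.066, θ₂=-0.074, ω₂=-0.433
Max |angle| over trajectory = 0.144 rad; bound = 0.062 → exceeded.

Answer: no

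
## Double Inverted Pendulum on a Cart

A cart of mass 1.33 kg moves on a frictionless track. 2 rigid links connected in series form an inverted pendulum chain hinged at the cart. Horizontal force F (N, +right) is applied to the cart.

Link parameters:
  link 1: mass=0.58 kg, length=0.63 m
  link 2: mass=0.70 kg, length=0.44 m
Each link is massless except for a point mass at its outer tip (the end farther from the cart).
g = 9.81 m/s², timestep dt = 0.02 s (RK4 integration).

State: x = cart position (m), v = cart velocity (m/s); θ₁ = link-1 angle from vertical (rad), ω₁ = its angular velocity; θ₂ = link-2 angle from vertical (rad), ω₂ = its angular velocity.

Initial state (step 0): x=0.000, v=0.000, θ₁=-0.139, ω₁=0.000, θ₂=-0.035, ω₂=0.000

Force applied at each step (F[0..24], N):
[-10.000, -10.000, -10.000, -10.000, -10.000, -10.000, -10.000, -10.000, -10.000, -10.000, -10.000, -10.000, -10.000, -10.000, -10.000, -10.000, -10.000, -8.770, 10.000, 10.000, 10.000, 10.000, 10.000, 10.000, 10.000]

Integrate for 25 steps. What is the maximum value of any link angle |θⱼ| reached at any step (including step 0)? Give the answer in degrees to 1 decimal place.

apply F[0]=-10.000 → step 1: x=-0.001, v=-0.123, θ₁=-0.138, ω₁=0.109, θ₂=-0.034, ω₂=0.109
apply F[1]=-10.000 → step 2: x=-0.005, v=-0.246, θ₁=-0.135, ω₁=0.219, θ₂=-0.031, ω₂=0.217
apply F[2]=-10.000 → step 3: x=-0.011, v=-0.370, θ₁=-0.129, ω₁=0.332, θ₂=-0.025, ω₂=0.324
apply F[3]=-10.000 → step 4: x=-0.020, v=-0.496, θ₁=-0.121, ω₁=0.451, θ₂=-0.018, ω₂=0.431
apply F[4]=-10.000 → step 5: x=-0.031, v=-0.623, θ₁=-0.111, ω₁=0.576, θ₂=-0.008, ω₂=0.536
apply F[5]=-10.000 → step 6: x=-0.045, v=-0.754, θ₁=-0.098, ω₁=0.711, θ₂=0.004, ω₂=0.638
apply F[6]=-10.000 → step 7: x=-0.061, v=-0.887, θ₁=-0.083, ω₁=0.856, θ₂=0.017, ω₂=0.737
apply F[7]=-10.000 → step 8: x=-0.080, v=-1.024, θ₁=-0.064, ω₁=1.015, θ₂=0.033, ω₂=0.831
apply F[8]=-10.000 → step 9: x=-0.102, v=-1.165, θ₁=-0.042, ω₁=1.190, θ₂=0.051, ω₂=0.917
apply F[9]=-10.000 → step 10: x=-0.127, v=-1.311, θ₁=-0.016, ω₁=1.382, θ₂=0.070, ω₂=0.995
apply F[10]=-10.000 → step 11: x=-0.155, v=-1.461, θ₁=0.014, ω₁=1.596, θ₂=0.090, ω₂=1.062
apply F[11]=-10.000 → step 12: x=-0.185, v=-1.615, θ₁=0.048, ω₁=1.831, θ₂=0.112, ω₂=1.114
apply F[12]=-10.000 → step 13: x=-0.219, v=-1.774, θ₁=0.087, ω₁=2.090, θ₂=0.135, ω₂=1.151
apply F[13]=-10.000 → step 14: x=-0.256, v=-1.936, θ₁=0.132, ω₁=2.371, θ₂=0.158, ω₂=1.172
apply F[14]=-10.000 → step 15: x=-0.297, v=-2.098, θ₁=0.182, ω₁=2.672, θ₂=0.182, ω₂=1.178
apply F[15]=-10.000 → step 16: x=-0.340, v=-2.258, θ₁=0.239, ω₁=2.987, θ₂=0.205, ω₂=1.174
apply F[16]=-10.000 → step 17: x=-0.387, v=-2.413, θ₁=0.301, ω₁=3.307, θ₂=0.229, ω₂=1.170
apply F[17]=-8.770 → step 18: x=-0.436, v=-2.540, θ₁=0.371, ω₁=3.597, θ₂=0.252, ω₂=1.177
apply F[18]=+10.000 → step 19: x=-0.486, v=-2.413, θ₁=0.442, ω₁=3.550, θ₂=0.275, ω₂=1.133
apply F[19]=+10.000 → step 20: x=-0.533, v=-2.291, θ₁=0.513, ω₁=3.542, θ₂=0.297, ω₂=1.073
apply F[20]=+10.000 → step 21: x=-0.578, v=-2.172, θ₁=0.584, ω₁=3.568, θ₂=0.318, ω₂=0.999
apply F[21]=+10.000 → step 22: x=-0.620, v=-2.053, θ₁=0.656, ω₁=3.622, θ₂=0.337, ω₂=0.918
apply F[22]=+10.000 → step 23: x=-0.660, v=-1.932, θ₁=0.729, ω₁=3.702, θ₂=0.355, ω₂=0.835
apply F[23]=+10.000 → step 24: x=-0.697, v=-1.808, θ₁=0.804, ω₁=3.802, θ₂=0.371, ω₂=0.757
apply F[24]=+10.000 → step 25: x=-0.732, v=-1.679, θ₁=0.881, ω₁=3.919, θ₂=0.385, ω₂=0.690
Max |angle| over trajectory = 0.881 rad = 50.5°.

Answer: 50.5°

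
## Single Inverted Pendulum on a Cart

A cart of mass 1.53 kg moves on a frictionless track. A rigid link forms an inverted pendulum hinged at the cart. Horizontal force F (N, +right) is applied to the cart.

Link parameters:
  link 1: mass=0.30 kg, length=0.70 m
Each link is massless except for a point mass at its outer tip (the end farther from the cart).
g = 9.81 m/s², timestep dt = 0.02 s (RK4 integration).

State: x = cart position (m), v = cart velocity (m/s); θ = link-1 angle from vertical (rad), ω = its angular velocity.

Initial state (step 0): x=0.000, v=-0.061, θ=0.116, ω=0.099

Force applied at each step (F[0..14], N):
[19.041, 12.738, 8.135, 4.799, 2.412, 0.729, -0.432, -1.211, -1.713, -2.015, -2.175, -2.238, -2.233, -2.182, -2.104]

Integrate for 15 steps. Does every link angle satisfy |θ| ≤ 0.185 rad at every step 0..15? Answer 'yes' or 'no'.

apply F[0]=+19.041 → step 1: x=0.001, v=0.183, θ=0.115, ω=-0.215
apply F[1]=+12.738 → step 2: x=0.006, v=0.345, θ=0.109, ω=-0.413
apply F[2]=+8.135 → step 3: x=0.014, v=0.447, θ=0.099, ω=-0.529
apply F[3]=+4.799 → step 4: x=0.024, v=0.506, θ=0.088, ω=-0.587
apply F[4]=+2.412 → step 5: x=0.034, v=0.534, θ=0.076, ω=-0.605
apply F[5]=+0.729 → step 6: x=0.045, v=0.541, θ=0.064, ω=-0.595
apply F[6]=-0.432 → step 7: x=0.056, v=0.534, θ=0.052, ω=-0.567
apply F[7]=-1.211 → step 8: x=0.066, v=0.516, θ=0.042, ω=-0.529
apply F[8]=-1.713 → step 9: x=0.076, v=0.492, θ=0.031, ω=-0.485
apply F[9]=-2.015 → step 10: x=0.086, v=0.465, θ=0.022, ω=-0.438
apply F[10]=-2.175 → step 11: x=0.095, v=0.436, θ=0.014, ω=-0.392
apply F[11]=-2.238 → step 12: x=0.103, v=0.406, θ=0.006, ω=-0.347
apply F[12]=-2.233 → step 13: x=0.111, v=0.377, θ=-0.000, ω=-0.304
apply F[13]=-2.182 → step 14: x=0.119, v=0.348, θ=-0.006, ω=-0.264
apply F[14]=-2.104 → step 15: x=0.125, v=0.321, θ=-0.011, ω=-0.227
Max |angle| over trajectory = 0.116 rad; bound = 0.185 → within bound.

Answer: yes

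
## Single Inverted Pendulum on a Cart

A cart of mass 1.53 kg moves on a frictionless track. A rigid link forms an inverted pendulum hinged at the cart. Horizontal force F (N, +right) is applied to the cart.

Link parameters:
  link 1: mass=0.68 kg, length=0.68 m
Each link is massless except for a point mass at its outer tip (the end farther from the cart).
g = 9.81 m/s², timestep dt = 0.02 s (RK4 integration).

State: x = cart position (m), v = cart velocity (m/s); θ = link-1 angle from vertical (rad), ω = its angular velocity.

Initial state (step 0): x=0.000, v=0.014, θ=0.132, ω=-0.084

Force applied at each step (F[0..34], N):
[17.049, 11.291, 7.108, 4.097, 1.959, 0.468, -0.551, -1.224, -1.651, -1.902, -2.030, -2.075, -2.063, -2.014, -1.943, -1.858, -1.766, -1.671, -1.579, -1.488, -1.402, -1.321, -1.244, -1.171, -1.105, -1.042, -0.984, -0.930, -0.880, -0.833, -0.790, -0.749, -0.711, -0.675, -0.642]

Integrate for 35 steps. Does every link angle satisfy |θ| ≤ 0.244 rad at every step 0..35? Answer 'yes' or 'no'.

apply F[0]=+17.049 → step 1: x=0.002, v=0.224, θ=0.128, ω=-0.353
apply F[1]=+11.291 → step 2: x=0.008, v=0.360, θ=0.119, ω=-0.516
apply F[2]=+7.108 → step 3: x=0.016, v=0.443, θ=0.108, ω=-0.604
apply F[3]=+4.097 → step 4: x=0.026, v=0.488, θ=0.095, ω=-0.641
apply F[4]=+1.959 → step 5: x=0.035, v=0.506, θ=0.083, ω=-0.641
apply F[5]=+0.468 → step 6: x=0.046, v=0.506, θ=0.070, ω=-0.619
apply F[6]=-0.551 → step 7: x=0.056, v=0.493, θ=0.058, ω=-0.582
apply F[7]=-1.224 → step 8: x=0.065, v=0.473, θ=0.047, ω=-0.537
apply F[8]=-1.651 → step 9: x=0.074, v=0.447, θ=0.036, ω=-0.488
apply F[9]=-1.902 → step 10: x=0.083, v=0.420, θ=0.027, ω=-0.439
apply F[10]=-2.030 → step 11: x=0.091, v=0.391, θ=0.019, ω=-0.390
apply F[11]=-2.075 → step 12: x=0.099, v=0.363, θ=0.012, ω=-0.344
apply F[12]=-2.063 → step 13: x=0.106, v=0.335, θ=0.005, ω=-0.301
apply F[13]=-2.014 → step 14: x=0.112, v=0.309, θ=-0.000, ω=-0.261
apply F[14]=-1.943 → step 15: x=0.118, v=0.284, θ=-0.005, ω=-0.225
apply F[15]=-1.858 → step 16: x=0.124, v=0.260, θ=-0.009, ω=-0.192
apply F[16]=-1.766 → step 17: x=0.129, v=0.238, θ=-0.013, ω=-0.163
apply F[17]=-1.671 → step 18: x=0.133, v=0.217, θ=-0.016, ω=-0.137
apply F[18]=-1.579 → step 19: x=0.137, v=0.198, θ=-0.019, ω=-0.114
apply F[19]=-1.488 → step 20: x=0.141, v=0.180, θ=-0.021, ω=-0.093
apply F[20]=-1.402 → step 21: x=0.144, v=0.164, θ=-0.022, ω=-0.075
apply F[21]=-1.321 → step 22: x=0.148, v=0.149, θ=-0.024, ω=-0.060
apply F[22]=-1.244 → step 23: x=0.150, v=0.135, θ=-0.025, ω=-0.046
apply F[23]=-1.171 → step 24: x=0.153, v=0.121, θ=-0.025, ω=-0.034
apply F[24]=-1.105 → step 25: x=0.155, v=0.109, θ=-0.026, ω=-0.023
apply F[25]=-1.042 → step 26: x=0.157, v=0.098, θ=-0.026, ω=-0.014
apply F[26]=-0.984 → step 27: x=0.159, v=0.087, θ=-0.027, ω=-0.006
apply F[27]=-0.930 → step 28: x=0.161, v=0.078, θ=-0.027, ω=0.000
apply F[28]=-0.880 → step 29: x=0.162, v=0.068, θ=-0.027, ω=0.006
apply F[29]=-0.833 → step 30: x=0.164, v=0.060, θ=-0.026, ω=0.011
apply F[30]=-0.790 → step 31: x=0.165, v=0.052, θ=-0.026, ω=0.015
apply F[31]=-0.749 → step 32: x=0.166, v=0.044, θ=-0.026, ω=0.019
apply F[32]=-0.711 → step 33: x=0.167, v=0.037, θ=-0.025, ω=0.022
apply F[33]=-0.675 → step 34: x=0.167, v=0.031, θ=-0.025, ω=0.024
apply F[34]=-0.642 → step 35: x=0.168, v=0.024, θ=-0.024, ω=0.026
Max |angle| over trajectory = 0.132 rad; bound = 0.244 → within bound.

Answer: yes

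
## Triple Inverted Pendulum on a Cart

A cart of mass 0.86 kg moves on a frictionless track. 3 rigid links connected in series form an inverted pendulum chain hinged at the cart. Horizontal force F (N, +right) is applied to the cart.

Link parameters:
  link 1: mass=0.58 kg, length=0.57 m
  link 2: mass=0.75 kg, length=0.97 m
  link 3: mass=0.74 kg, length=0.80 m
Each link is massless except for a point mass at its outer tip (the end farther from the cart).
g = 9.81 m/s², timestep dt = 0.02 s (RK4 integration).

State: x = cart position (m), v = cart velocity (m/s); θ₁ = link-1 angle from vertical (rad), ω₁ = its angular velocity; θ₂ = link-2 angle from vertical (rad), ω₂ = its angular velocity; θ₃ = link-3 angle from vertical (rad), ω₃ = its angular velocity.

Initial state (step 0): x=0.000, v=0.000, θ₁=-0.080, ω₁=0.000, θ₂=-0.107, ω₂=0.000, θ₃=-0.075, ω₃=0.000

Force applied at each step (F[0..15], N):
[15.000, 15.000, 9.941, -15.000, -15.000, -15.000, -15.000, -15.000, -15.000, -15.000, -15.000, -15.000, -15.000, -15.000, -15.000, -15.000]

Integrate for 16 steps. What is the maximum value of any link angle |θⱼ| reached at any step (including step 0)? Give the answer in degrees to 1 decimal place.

Answer: 18.5°

Derivation:
apply F[0]=+15.000 → step 1: x=0.004, v=0.381, θ₁=-0.087, ω₁=-0.676, θ₂=-0.107, ω₂=-0.020, θ₃=-0.075, ω₃=0.013
apply F[1]=+15.000 → step 2: x=0.015, v=0.763, θ₁=-0.107, ω₁=-1.369, θ₂=-0.108, ω₂=-0.031, θ₃=-0.074, ω₃=0.025
apply F[2]=+9.941 → step 3: x=0.033, v=1.033, θ₁=-0.140, ω₁=-1.889, θ₂=-0.108, ω₂=-0.029, θ₃=-0.074, ω₃=0.036
apply F[3]=-15.000 → step 4: x=0.051, v=0.760, θ₁=-0.174, ω₁=-1.515, θ₂=-0.109, ω₂=-0.000, θ₃=-0.073, ω₃=0.053
apply F[4]=-15.000 → step 5: x=0.064, v=0.508, θ₁=-0.201, ω₁=-1.220, θ₂=-0.108, ω₂=0.055, θ₃=-0.072, ω₃=0.073
apply F[5]=-15.000 → step 6: x=0.072, v=0.271, θ₁=-0.223, ω₁=-0.990, θ₂=-0.106, ω₂=0.132, θ₃=-0.070, ω₃=0.093
apply F[6]=-15.000 → step 7: x=0.075, v=0.046, θ₁=-0.241, ω₁=-0.812, θ₂=-0.103, ω₂=0.228, θ₃=-0.068, ω₃=0.112
apply F[7]=-15.000 → step 8: x=0.073, v=-0.171, θ₁=-0.256, ω₁=-0.675, θ₂=-0.097, ω₂=0.342, θ₃=-0.066, ω₃=0.130
apply F[8]=-15.000 → step 9: x=0.068, v=-0.382, θ₁=-0.268, ω₁=-0.570, θ₂=-0.089, ω₂=0.472, θ₃=-0.063, ω₃=0.146
apply F[9]=-15.000 → step 10: x=0.058, v=-0.589, θ₁=-0.279, ω₁=-0.493, θ₂=-0.078, ω₂=0.618, θ₃=-0.060, ω₃=0.158
apply F[10]=-15.000 → step 11: x=0.044, v=-0.795, θ₁=-0.288, ω₁=-0.436, θ₂=-0.064, ω₂=0.780, θ₃=-0.057, ω₃=0.165
apply F[11]=-15.000 → step 12: x=0.026, v=-1.001, θ₁=-0.296, ω₁=-0.396, θ₂=-0.047, ω₂=0.957, θ₃=-0.053, ω₃=0.165
apply F[12]=-15.000 → step 13: x=0.004, v=-1.209, θ₁=-0.304, ω₁=-0.365, θ₂=-0.026, ω₂=1.149, θ₃=-0.050, ω₃=0.158
apply F[13]=-15.000 → step 14: x=-0.022, v=-1.421, θ₁=-0.311, ω₁=-0.338, θ₂=-0.001, ω₂=1.355, θ₃=-0.047, ω₃=0.144
apply F[14]=-15.000 → step 15: x=-0.053, v=-1.639, θ₁=-0.317, ω₁=-0.307, θ₂=0.028, ω₂=1.573, θ₃=-0.044, ω₃=0.121
apply F[15]=-15.000 → step 16: x=-0.088, v=-1.863, θ₁=-0.323, ω₁=-0.263, θ₂=0.062, ω₂=1.801, θ₃=-0.042, ω₃=0.091
Max |angle| over trajectory = 0.323 rad = 18.5°.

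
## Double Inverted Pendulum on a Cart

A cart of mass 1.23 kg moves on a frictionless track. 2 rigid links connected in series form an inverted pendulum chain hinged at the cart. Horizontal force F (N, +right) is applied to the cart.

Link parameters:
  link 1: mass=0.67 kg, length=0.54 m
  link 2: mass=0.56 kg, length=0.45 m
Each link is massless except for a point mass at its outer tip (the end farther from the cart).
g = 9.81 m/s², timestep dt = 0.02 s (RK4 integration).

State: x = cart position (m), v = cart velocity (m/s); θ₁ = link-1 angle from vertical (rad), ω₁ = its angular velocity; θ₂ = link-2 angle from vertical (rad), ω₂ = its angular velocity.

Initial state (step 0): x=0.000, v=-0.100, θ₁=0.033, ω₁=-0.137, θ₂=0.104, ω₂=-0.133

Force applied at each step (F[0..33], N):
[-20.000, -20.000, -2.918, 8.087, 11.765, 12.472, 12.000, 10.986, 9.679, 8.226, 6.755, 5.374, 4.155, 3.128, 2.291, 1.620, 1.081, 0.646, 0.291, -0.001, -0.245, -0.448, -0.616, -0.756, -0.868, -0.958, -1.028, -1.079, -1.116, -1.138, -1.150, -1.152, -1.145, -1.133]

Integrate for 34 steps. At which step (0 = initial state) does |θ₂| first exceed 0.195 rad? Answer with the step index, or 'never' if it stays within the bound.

apply F[0]=-20.000 → step 1: x=-0.005, v=-0.431, θ₁=0.036, ω₁=0.469, θ₂=0.102, ω₂=-0.081
apply F[1]=-20.000 → step 2: x=-0.017, v=-0.764, θ₁=0.052, ω₁=1.084, θ₂=0.101, ω₂=-0.040
apply F[2]=-2.918 → step 3: x=-0.033, v=-0.823, θ₁=0.075, ω₁=1.205, θ₂=0.100, ω₂=-0.013
apply F[3]=+8.087 → step 4: x=-0.048, v=-0.708, θ₁=0.097, ω₁=1.020, θ₂=0.100, ω₂=-0.002
apply F[4]=+11.765 → step 5: x=-0.061, v=-0.538, θ₁=0.115, ω₁=0.748, θ₂=0.100, ω₂=-0.007
apply F[5]=+12.472 → step 6: x=-0.070, v=-0.361, θ₁=0.127, ω₁=0.474, θ₂=0.100, ω₂=-0.025
apply F[6]=+12.000 → step 7: x=-0.075, v=-0.194, θ₁=0.134, ω₁=0.224, θ₂=0.099, ω₂=-0.053
apply F[7]=+10.986 → step 8: x=-0.078, v=-0.044, θ₁=0.136, ω₁=0.011, θ₂=0.098, ω₂=-0.085
apply F[8]=+9.679 → step 9: x=-0.077, v=0.085, θ₁=0.135, ω₁=-0.164, θ₂=0.096, ω₂=-0.119
apply F[9]=+8.226 → step 10: x=-0.075, v=0.191, θ₁=0.130, ω₁=-0.299, θ₂=0.093, ω₂=-0.151
apply F[10]=+6.755 → step 11: x=-0.070, v=0.275, θ₁=0.123, ω₁=-0.396, θ₂=0.090, ω₂=-0.180
apply F[11]=+5.374 → step 12: x=-0.064, v=0.339, θ₁=0.114, ω₁=-0.460, θ₂=0.086, ω₂=-0.206
apply F[12]=+4.155 → step 13: x=-0.057, v=0.385, θ₁=0.105, ω₁=-0.497, θ₂=0.081, ω₂=-0.227
apply F[13]=+3.128 → step 14: x=-0.049, v=0.416, θ₁=0.095, ω₁=-0.513, θ₂=0.077, ω₂=-0.244
apply F[14]=+2.291 → step 15: x=-0.040, v=0.436, θ₁=0.085, ω₁=-0.512, θ₂=0.072, ω₂=-0.256
apply F[15]=+1.620 → step 16: x=-0.031, v=0.447, θ₁=0.074, ω₁=-0.500, θ₂=0.066, ω₂=-0.264
apply F[16]=+1.081 → step 17: x=-0.022, v=0.451, θ₁=0.065, ω₁=-0.481, θ₂=0.061, ω₂=-0.269
apply F[17]=+0.646 → step 18: x=-0.013, v=0.450, θ₁=0.055, ω₁=-0.457, θ₂=0.056, ω₂=-0.270
apply F[18]=+0.291 → step 19: x=-0.004, v=0.445, θ₁=0.046, ω₁=-0.430, θ₂=0.050, ω₂=-0.268
apply F[19]=-0.001 → step 20: x=0.005, v=0.437, θ₁=0.038, ω₁=-0.401, θ₂=0.045, ω₂=-0.264
apply F[20]=-0.245 → step 21: x=0.013, v=0.426, θ₁=0.030, ω₁=-0.371, θ₂=0.040, ω₂=-0.258
apply F[21]=-0.448 → step 22: x=0.022, v=0.414, θ₁=0.023, ω₁=-0.341, θ₂=0.035, ω₂=-0.249
apply F[22]=-0.616 → step 23: x=0.030, v=0.400, θ₁=0.017, ω₁=-0.312, θ₂=0.030, ω₂=-0.240
apply F[23]=-0.756 → step 24: x=0.038, v=0.385, θ₁=0.011, ω₁=-0.283, θ₂=0.025, ω₂=-0.229
apply F[24]=-0.868 → step 25: x=0.045, v=0.369, θ₁=0.005, ω₁=-0.256, θ₂=0.021, ω₂=-0.217
apply F[25]=-0.958 → step 26: x=0.052, v=0.353, θ₁=0.001, ω₁=-0.229, θ₂=0.016, ω₂=-0.205
apply F[26]=-1.028 → step 27: x=0.059, v=0.337, θ₁=-0.004, ω₁=-0.204, θ₂=0.012, ω₂=-0.192
apply F[27]=-1.079 → step 28: x=0.066, v=0.320, θ₁=-0.008, ω₁=-0.181, θ₂=0.009, ω₂=-0.179
apply F[28]=-1.116 → step 29: x=0.072, v=0.304, θ₁=-0.011, ω₁=-0.159, θ₂=0.005, ω₂=-0.166
apply F[29]=-1.138 → step 30: x=0.078, v=0.288, θ₁=-0.014, ω₁=-0.138, θ₂=0.002, ω₂=-0.153
apply F[30]=-1.150 → step 31: x=0.084, v=0.272, θ₁=-0.016, ω₁=-0.119, θ₂=-0.001, ω₂=-0.141
apply F[31]=-1.152 → step 32: x=0.089, v=0.257, θ₁=-0.019, ω₁=-0.102, θ₂=-0.004, ω₂=-0.129
apply F[32]=-1.145 → step 33: x=0.094, v=0.242, θ₁=-0.021, ω₁=-0.087, θ₂=-0.006, ω₂=-0.117
apply F[33]=-1.133 → step 34: x=0.098, v=0.228, θ₁=-0.022, ω₁=-0.072, θ₂=-0.008, ω₂=-0.105
max |θ₂| = 0.104 ≤ 0.195 over all 35 states.

Answer: never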